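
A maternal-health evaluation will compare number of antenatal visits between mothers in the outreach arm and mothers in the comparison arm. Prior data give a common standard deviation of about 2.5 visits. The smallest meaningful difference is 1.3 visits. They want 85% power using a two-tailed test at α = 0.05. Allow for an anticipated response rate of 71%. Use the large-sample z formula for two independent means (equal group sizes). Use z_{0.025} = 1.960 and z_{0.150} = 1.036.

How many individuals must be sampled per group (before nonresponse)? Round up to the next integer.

n = 94 per group

n = (z_{α/2} + z_β)² · (σ₁² + σ₂²) / δ²
  = (1.960 + 1.036)² · (2·2.5² = 12.5) / 1.3²
  = 8.9760 · 12.5 / 1.69
  = 66.39
Adjust for 71% response: 66.39 / 0.71 = 93.51.
Round up → n = 94 per group.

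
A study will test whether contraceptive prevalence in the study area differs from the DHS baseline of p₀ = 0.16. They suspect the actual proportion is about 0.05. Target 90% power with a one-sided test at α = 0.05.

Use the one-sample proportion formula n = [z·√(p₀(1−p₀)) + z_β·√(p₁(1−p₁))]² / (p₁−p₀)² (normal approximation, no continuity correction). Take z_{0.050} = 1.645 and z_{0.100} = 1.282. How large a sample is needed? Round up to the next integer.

n = [z_α·√(p₀q₀) + z_β·√(p₁q₁)]² / (p₁ − p₀)²
  = [1.645·√(0.16·0.84) + 1.282·√(0.05·0.95)]² / (-0.11)²
  = [1.645·0.3666 + 1.282·0.2179]² / 0.0121
  = [0.8825]² / 0.0121
  = 64.36
Round up → n = 65.

n = 65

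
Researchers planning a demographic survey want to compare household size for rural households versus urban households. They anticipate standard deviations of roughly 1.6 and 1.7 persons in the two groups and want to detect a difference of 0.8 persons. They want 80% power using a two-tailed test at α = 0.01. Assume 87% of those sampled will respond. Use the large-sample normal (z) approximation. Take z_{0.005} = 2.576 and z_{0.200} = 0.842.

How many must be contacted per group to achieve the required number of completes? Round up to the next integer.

n = 115 per group

n = (z_{α/2} + z_β)² · (σ₁² + σ₂²) / δ²
  = (2.576 + 0.842)² · (1.6² + 1.7² = 5.45) / 0.8²
  = 11.6827 · 5.45 / 0.64
  = 99.49
Adjust for 87% response: 99.49 / 0.87 = 114.35.
Round up → n = 115 per group.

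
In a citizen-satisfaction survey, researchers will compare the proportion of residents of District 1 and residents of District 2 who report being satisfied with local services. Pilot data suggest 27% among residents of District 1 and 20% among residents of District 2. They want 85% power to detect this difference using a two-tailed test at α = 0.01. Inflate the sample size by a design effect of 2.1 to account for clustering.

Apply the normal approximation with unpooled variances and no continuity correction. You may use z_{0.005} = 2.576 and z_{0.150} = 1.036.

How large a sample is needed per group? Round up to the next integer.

n = 1997 per group

n = (z_{α/2} + z_β)² · [p₁(1−p₁) + p₂(1−p₂)] / (p₁ − p₂)²
  = (2.576 + 1.036)² · (0.27·0.73 + 0.20·0.80) / (0.07)²
  = (3.612)² · (0.1971 + 0.1600) / 0.0049
  = 13.0465 · 0.3571 / 0.0049
  = 950.80
Design effect: 2.1 × 950.80 = 1996.68.
Round up → n = 1997 per group.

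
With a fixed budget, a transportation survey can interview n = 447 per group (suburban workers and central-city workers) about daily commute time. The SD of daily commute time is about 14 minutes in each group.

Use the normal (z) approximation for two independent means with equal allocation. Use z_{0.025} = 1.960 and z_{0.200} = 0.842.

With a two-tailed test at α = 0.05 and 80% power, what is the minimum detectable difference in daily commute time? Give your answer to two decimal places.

Minimum detectable difference ≈ 2.62 minutes

δ = (z_{α/2} + z_β) · √((σ₁²+σ₂²)/n)
  = (1.960 + 0.842) · √(392/447)
  = 2.802 · √0.87696
  = 2.802 · 0.9365
  = 2.6240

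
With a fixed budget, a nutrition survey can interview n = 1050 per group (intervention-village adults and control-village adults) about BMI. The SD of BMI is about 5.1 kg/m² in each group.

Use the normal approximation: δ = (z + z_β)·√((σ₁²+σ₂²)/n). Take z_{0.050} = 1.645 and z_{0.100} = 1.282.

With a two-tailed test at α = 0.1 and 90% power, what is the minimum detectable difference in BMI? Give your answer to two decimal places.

Minimum detectable difference ≈ 0.65 kg/m²

δ = (z_{α/2} + z_β) · √((σ₁²+σ₂²)/n)
  = (1.645 + 1.282) · √(52.02/1050)
  = 2.927 · √0.04954
  = 2.927 · 0.2226
  = 0.6515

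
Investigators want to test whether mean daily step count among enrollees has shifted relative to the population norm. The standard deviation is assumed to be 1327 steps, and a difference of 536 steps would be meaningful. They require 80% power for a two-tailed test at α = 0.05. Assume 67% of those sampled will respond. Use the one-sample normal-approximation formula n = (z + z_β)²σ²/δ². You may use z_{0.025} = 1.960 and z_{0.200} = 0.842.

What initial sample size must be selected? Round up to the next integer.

n = (z_{α/2} + z_β)² · σ² / δ²
  = (1.960 + 0.842)² · 1327² / 536²
  = 7.8512 · 1760929 / 287296
  = 48.12
Adjust for 67% response: 48.12 / 0.67 = 71.82.
Round up → n = 72.

n = 72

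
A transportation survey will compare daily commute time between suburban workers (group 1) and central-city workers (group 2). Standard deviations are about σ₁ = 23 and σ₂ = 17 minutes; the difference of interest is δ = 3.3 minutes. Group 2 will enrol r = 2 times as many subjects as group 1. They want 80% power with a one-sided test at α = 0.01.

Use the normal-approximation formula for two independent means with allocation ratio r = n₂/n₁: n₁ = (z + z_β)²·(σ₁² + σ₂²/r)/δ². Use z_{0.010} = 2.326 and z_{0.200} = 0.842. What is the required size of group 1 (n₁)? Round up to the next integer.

n₁ = (z_α + z_β)² · (σ₁² + σ₂²/r) / δ²
   = (2.326 + 0.842)² · (23² + 17²/2) / 3.3²
   = 10.0362 · (529 + 144.5) / 10.89
   = 10.0362 · 673.5 / 10.89
   = 620.70
Round up → n₁ = 621; n₂ = r·n₁ = 2 × 621 = 1242.

n₁ = 621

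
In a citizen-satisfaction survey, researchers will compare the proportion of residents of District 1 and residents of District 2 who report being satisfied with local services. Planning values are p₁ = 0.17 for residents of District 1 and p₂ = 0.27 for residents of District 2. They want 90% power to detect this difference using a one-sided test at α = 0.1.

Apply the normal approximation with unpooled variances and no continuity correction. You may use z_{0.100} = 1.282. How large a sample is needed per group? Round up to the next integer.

n = (z_α + z_β)² · [p₁(1−p₁) + p₂(1−p₂)] / (p₁ − p₂)²
  = (1.282 + 1.282)² · (0.17·0.83 + 0.27·0.73) / (-0.10)²
  = (2.564)² · (0.1411 + 0.1971) / 0.0100
  = 6.5741 · 0.3382 / 0.0100
  = 222.34
Round up → n = 223 per group.

n = 223 per group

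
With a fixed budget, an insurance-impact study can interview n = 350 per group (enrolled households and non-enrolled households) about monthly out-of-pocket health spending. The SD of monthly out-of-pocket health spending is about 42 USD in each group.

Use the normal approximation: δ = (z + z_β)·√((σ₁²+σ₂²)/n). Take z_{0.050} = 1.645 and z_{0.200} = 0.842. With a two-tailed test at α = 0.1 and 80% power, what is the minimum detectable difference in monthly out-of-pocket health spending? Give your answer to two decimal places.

δ = (z_{α/2} + z_β) · √((σ₁²+σ₂²)/n)
  = (1.645 + 0.842) · √(3528/350)
  = 2.487 · √10.08
  = 2.487 · 3.1749
  = 7.8960

Minimum detectable difference ≈ 7.90 USD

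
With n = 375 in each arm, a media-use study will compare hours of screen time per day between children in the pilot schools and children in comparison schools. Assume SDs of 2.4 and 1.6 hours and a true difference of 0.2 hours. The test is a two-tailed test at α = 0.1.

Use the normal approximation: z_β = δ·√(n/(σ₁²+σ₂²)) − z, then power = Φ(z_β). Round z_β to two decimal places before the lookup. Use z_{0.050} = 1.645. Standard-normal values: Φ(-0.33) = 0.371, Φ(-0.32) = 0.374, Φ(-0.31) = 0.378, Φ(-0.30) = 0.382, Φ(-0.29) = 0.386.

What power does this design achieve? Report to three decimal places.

z_β = δ·√(n/(σ₁²+σ₂²)) − z_{α/2}
    = 0.2 · √(375/8.32) − 1.645
    = 0.2 · 6.71358 − 1.645
    = 1.3427 − 1.645 = -0.3023 → -0.30
Power = Φ(-0.30) = 0.382.

Power ≈ 0.382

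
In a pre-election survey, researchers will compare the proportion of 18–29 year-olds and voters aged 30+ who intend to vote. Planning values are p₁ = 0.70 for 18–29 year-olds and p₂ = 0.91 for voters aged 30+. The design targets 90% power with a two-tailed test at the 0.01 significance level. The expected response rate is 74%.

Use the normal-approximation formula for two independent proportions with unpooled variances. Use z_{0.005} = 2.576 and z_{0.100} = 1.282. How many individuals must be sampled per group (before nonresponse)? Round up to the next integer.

n = 134 per group

n = (z_{α/2} + z_β)² · [p₁(1−p₁) + p₂(1−p₂)] / (p₁ − p₂)²
  = (2.576 + 1.282)² · (0.70·0.30 + 0.91·0.09) / (-0.21)²
  = (3.858)² · (0.2100 + 0.0819) / 0.0441
  = 14.8842 · 0.2919 / 0.0441
  = 98.52
Adjust for 74% response: 98.52 / 0.74 = 133.13.
Round up → n = 134 per group.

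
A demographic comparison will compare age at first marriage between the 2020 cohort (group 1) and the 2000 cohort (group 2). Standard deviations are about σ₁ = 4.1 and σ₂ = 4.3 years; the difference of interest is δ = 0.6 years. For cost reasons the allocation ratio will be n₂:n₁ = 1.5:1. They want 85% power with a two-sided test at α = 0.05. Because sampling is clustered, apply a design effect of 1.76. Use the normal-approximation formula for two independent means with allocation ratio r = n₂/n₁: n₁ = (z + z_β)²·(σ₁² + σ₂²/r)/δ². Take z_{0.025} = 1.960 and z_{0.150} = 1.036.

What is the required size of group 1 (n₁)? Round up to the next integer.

n₁ = 1279

n₁ = (z_{α/2} + z_β)² · (σ₁² + σ₂²/r) / δ²
   = (1.960 + 1.036)² · (4.1² + 4.3²/1.5) / 0.6²
   = 8.9760 · (16.81 + 12.3267) / 0.36
   = 8.9760 · 29.1367 / 0.36
   = 726.48
Design effect: 1.76 × 726.48 = 1278.60.
Round up → n₁ = 1279; n₂ = r·n₁ = 1.5 × 1279 = 1919.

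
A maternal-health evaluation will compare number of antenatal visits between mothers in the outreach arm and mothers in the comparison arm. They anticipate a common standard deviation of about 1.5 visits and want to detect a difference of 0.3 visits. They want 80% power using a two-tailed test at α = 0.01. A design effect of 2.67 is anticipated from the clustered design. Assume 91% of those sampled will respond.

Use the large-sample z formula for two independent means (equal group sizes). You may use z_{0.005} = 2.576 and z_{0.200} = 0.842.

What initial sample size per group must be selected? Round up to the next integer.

n = (z_{α/2} + z_β)² · (σ₁² + σ₂²) / δ²
  = (2.576 + 0.842)² · (2·1.5² = 4.5) / 0.3²
  = 11.6827 · 4.5 / 0.09
  = 584.14
Design effect: 2.67 × 584.14 = 1559.64.
Adjust for 91% response: 1559.64 / 0.91 = 1713.89.
Round up → n = 1714 per group.

n = 1714 per group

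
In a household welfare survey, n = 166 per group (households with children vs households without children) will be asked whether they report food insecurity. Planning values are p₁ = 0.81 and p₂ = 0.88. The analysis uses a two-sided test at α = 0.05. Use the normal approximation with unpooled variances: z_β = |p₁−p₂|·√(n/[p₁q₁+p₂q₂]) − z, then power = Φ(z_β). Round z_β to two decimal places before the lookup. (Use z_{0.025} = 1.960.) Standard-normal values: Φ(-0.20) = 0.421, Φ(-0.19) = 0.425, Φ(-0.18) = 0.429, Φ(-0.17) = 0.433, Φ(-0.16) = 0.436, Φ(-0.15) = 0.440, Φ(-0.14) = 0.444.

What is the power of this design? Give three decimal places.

Power ≈ 0.425

z_β = |p₁−p₂|·√(n/[p₁q₁+p₂q₂]) − z_{α/2}
    = 0.07 · √(166/0.2595) − 1.960
    = 0.07 · 25.2921 − 1.960
    = 1.7704 − 1.960 = -0.1896 → -0.19
Power = Φ(-0.19) = 0.425.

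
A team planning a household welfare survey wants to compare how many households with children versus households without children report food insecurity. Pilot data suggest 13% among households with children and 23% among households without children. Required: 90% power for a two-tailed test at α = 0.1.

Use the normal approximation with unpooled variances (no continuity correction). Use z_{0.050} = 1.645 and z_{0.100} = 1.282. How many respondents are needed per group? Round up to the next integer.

n = (z_{α/2} + z_β)² · [p₁(1−p₁) + p₂(1−p₂)] / (p₁ − p₂)²
  = (1.645 + 1.282)² · (0.13·0.87 + 0.23·0.77) / (-0.10)²
  = (2.927)² · (0.1131 + 0.1771) / 0.0100
  = 8.5673 · 0.2902 / 0.0100
  = 248.62
Round up → n = 249 per group.

n = 249 per group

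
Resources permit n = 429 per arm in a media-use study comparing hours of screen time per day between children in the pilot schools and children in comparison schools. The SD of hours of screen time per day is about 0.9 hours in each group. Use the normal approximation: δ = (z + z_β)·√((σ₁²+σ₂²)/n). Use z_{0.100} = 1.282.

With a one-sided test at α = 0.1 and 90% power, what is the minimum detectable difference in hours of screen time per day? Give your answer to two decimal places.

Minimum detectable difference ≈ 0.16 hours

δ = (z_α + z_β) · √((σ₁²+σ₂²)/n)
  = (1.282 + 1.282) · √(1.62/429)
  = 2.564 · √0.00378
  = 2.564 · 0.0615
  = 0.1576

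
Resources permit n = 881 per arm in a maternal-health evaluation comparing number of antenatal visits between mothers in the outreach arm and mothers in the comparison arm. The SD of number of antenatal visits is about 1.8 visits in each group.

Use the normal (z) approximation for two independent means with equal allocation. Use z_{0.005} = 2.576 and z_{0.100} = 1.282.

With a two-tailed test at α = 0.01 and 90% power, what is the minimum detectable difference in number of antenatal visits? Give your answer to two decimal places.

Minimum detectable difference ≈ 0.33 visits

δ = (z_{α/2} + z_β) · √((σ₁²+σ₂²)/n)
  = (2.576 + 1.282) · √(6.48/881)
  = 3.858 · √0.00736
  = 3.858 · 0.0858
  = 0.3309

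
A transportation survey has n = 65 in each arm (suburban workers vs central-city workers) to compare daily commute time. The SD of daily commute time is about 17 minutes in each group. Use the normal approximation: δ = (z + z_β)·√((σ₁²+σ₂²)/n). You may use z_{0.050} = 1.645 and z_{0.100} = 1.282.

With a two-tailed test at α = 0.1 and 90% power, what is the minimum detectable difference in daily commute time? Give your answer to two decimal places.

δ = (z_{α/2} + z_β) · √((σ₁²+σ₂²)/n)
  = (1.645 + 1.282) · √(578/65)
  = 2.927 · √8.8923
  = 2.927 · 2.9820
  = 8.7283

Minimum detectable difference ≈ 8.73 minutes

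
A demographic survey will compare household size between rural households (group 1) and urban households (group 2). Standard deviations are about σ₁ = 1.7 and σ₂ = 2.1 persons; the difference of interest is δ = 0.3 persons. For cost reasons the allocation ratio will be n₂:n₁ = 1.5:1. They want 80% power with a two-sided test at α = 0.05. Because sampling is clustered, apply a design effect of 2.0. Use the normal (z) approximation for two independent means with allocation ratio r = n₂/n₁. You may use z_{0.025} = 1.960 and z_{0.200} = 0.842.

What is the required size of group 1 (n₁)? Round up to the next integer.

n₁ = 1018

n₁ = (z_{α/2} + z_β)² · (σ₁² + σ₂²/r) / δ²
   = (1.960 + 0.842)² · (1.7² + 2.1²/1.5) / 0.3²
   = 7.8512 · (2.89 + 2.94) / 0.09
   = 7.8512 · 5.83 / 0.09
   = 508.58
Design effect: 2.0 × 508.58 = 1017.17.
Round up → n₁ = 1018; n₂ = r·n₁ = 1.5 × 1018 = 1527.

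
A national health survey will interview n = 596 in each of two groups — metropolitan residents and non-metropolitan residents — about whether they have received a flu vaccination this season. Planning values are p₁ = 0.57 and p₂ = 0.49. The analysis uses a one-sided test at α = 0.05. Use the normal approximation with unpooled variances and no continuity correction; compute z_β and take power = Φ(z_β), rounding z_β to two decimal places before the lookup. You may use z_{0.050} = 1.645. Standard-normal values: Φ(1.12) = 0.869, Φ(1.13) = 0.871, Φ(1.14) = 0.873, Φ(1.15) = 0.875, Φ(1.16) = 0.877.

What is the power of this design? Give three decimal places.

Power ≈ 0.871

z_β = |p₁−p₂|·√(n/[p₁q₁+p₂q₂]) − z_α
    = 0.08 · √(596/0.4950) − 1.645
    = 0.08 · 34.6993 − 1.645
    = 2.7759 − 1.645 = 1.1309 → 1.13
Power = Φ(1.13) = 0.871.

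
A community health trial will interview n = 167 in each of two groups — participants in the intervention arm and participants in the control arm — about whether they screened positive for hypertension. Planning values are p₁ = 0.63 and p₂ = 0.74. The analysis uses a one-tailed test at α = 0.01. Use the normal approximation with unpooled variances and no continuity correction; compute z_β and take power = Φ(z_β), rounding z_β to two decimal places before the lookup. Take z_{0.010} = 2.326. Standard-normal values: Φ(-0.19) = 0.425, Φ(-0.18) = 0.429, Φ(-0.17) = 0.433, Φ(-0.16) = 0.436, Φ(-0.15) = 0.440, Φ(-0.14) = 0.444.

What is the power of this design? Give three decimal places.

Power ≈ 0.440

z_β = |p₁−p₂|·√(n/[p₁q₁+p₂q₂]) − z_α
    = 0.11 · √(167/0.4255) − 2.326
    = 0.11 · 19.8111 − 2.326
    = 2.1792 − 2.326 = -0.1468 → -0.15
Power = Φ(-0.15) = 0.440.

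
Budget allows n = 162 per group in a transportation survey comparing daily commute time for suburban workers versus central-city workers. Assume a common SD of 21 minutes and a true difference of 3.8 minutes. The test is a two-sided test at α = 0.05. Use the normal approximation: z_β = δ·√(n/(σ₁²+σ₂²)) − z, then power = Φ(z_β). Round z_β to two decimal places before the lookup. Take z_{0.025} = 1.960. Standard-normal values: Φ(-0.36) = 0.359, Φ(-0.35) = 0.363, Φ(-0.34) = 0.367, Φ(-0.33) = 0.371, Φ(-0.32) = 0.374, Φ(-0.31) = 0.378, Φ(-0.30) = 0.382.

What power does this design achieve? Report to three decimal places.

z_β = δ·√(n/(σ₁²+σ₂²)) − z_{α/2}
    = 3.8 · √(162/882) − 1.960
    = 3.8 · 0.42857 − 1.960
    = 1.6286 − 1.960 = -0.3314 → -0.33
Power = Φ(-0.33) = 0.371.

Power ≈ 0.371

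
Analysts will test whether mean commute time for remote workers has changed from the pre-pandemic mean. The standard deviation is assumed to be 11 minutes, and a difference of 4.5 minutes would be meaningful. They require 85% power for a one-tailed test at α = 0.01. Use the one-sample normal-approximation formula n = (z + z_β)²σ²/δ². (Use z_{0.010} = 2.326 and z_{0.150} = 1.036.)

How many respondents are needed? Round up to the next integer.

n = 68

n = (z_α + z_β)² · σ² / δ²
  = (2.326 + 1.036)² · 11² / 4.5²
  = 11.3030 · 121 / 20.25
  = 67.54
Round up → n = 68.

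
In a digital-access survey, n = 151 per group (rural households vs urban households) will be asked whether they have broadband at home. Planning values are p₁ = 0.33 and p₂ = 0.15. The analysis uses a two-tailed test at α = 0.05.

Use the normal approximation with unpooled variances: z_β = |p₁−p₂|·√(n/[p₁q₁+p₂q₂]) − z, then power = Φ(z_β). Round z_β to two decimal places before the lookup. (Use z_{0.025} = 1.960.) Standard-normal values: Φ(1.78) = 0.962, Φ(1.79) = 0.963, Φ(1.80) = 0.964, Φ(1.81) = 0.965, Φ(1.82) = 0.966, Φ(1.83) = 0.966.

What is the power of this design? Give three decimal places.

Power ≈ 0.963

z_β = |p₁−p₂|·√(n/[p₁q₁+p₂q₂]) − z_{α/2}
    = 0.18 · √(151/0.3486) − 1.960
    = 0.18 · 20.8125 − 1.960
    = 3.7463 − 1.960 = 1.7863 → 1.79
Power = Φ(1.79) = 0.963.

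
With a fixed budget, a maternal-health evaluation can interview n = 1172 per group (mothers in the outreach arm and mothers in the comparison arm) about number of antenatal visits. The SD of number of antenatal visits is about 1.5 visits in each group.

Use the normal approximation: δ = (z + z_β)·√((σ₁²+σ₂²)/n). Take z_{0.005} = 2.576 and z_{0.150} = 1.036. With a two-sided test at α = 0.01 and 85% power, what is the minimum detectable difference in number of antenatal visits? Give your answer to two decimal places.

Minimum detectable difference ≈ 0.22 visits

δ = (z_{α/2} + z_β) · √((σ₁²+σ₂²)/n)
  = (2.576 + 1.036) · √(4.5/1172)
  = 3.612 · √0.00384
  = 3.612 · 0.0620
  = 0.2238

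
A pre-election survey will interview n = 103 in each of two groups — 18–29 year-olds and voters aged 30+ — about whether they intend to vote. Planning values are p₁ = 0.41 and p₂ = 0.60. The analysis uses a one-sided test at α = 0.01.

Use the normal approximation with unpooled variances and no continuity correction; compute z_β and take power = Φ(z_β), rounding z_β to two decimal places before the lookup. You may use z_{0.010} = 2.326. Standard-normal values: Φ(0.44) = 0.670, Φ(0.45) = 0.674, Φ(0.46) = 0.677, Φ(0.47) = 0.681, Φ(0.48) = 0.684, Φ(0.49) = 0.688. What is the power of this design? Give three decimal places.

z_β = |p₁−p₂|·√(n/[p₁q₁+p₂q₂]) − z_α
    = 0.19 · √(103/0.4819) − 2.326
    = 0.19 · 14.6198 − 2.326
    = 2.7778 − 2.326 = 0.4518 → 0.45
Power = Φ(0.45) = 0.674.

Power ≈ 0.674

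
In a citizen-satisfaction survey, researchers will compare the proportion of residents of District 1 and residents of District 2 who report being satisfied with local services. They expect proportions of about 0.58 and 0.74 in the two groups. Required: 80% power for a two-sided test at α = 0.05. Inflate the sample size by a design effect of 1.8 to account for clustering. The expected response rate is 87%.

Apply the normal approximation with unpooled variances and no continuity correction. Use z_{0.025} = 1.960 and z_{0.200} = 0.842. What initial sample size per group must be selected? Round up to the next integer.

n = 277 per group

n = (z_{α/2} + z_β)² · [p₁(1−p₁) + p₂(1−p₂)] / (p₁ − p₂)²
  = (1.960 + 0.842)² · (0.58·0.42 + 0.74·0.26) / (-0.16)²
  = (2.802)² · (0.2436 + 0.1924) / 0.0256
  = 7.8512 · 0.4360 / 0.0256
  = 133.72
Design effect: 1.8 × 133.72 = 240.69.
Adjust for 87% response: 240.69 / 0.87 = 276.65.
Round up → n = 277 per group.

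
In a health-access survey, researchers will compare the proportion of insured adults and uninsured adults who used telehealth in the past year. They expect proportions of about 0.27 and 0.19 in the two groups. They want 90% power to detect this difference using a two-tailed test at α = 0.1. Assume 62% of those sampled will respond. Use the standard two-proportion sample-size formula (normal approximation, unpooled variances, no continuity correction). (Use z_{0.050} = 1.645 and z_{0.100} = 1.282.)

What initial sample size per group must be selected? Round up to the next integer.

n = (z_{α/2} + z_β)² · [p₁(1−p₁) + p₂(1−p₂)] / (p₁ − p₂)²
  = (1.645 + 1.282)² · (0.27·0.73 + 0.19·0.81) / (0.08)²
  = (2.927)² · (0.1971 + 0.1539) / 0.0064
  = 8.5673 · 0.3510 / 0.0064
  = 469.86
Adjust for 62% response: 469.86 / 0.62 = 757.85.
Round up → n = 758 per group.

n = 758 per group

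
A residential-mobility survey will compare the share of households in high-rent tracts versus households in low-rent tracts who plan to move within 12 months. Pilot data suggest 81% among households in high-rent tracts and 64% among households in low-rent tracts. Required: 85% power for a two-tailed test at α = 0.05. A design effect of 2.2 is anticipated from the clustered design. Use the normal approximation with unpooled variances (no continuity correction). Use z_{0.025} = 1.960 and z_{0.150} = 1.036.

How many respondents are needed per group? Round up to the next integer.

n = (z_{α/2} + z_β)² · [p₁(1−p₁) + p₂(1−p₂)] / (p₁ − p₂)²
  = (1.960 + 1.036)² · (0.81·0.19 + 0.64·0.36) / (0.17)²
  = (2.996)² · (0.1539 + 0.2304) / 0.0289
  = 8.9760 · 0.3843 / 0.0289
  = 119.36
Design effect: 2.2 × 119.36 = 262.59.
Round up → n = 263 per group.

n = 263 per group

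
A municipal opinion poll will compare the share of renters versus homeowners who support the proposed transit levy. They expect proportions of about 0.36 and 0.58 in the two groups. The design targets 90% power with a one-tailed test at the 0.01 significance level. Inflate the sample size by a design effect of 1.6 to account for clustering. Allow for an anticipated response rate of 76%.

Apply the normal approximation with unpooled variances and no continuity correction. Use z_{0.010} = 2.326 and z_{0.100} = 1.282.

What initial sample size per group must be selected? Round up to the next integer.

n = (z_α + z_β)² · [p₁(1−p₁) + p₂(1−p₂)] / (p₁ − p₂)²
  = (2.326 + 1.282)² · (0.36·0.64 + 0.58·0.42) / (-0.22)²
  = (3.608)² · (0.2304 + 0.2436) / 0.0484
  = 13.0177 · 0.4740 / 0.0484
  = 127.49
Design effect: 1.6 × 127.49 = 203.98.
Adjust for 76% response: 203.98 / 0.76 = 268.39.
Round up → n = 269 per group.

n = 269 per group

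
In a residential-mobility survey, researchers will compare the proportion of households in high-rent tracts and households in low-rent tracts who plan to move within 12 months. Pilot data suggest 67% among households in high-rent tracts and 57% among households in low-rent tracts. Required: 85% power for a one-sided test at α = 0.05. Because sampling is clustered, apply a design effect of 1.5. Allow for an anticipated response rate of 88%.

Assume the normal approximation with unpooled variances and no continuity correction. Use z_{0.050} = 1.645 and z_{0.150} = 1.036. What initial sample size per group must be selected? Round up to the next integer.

n = (z_α + z_β)² · [p₁(1−p₁) + p₂(1−p₂)] / (p₁ − p₂)²
  = (1.645 + 1.036)² · (0.67·0.33 + 0.57·0.43) / (0.10)²
  = (2.681)² · (0.2211 + 0.2451) / 0.0100
  = 7.1878 · 0.4662 / 0.0100
  = 335.09
Design effect: 1.5 × 335.09 = 502.64.
Adjust for 88% response: 502.64 / 0.88 = 571.18.
Round up → n = 572 per group.

n = 572 per group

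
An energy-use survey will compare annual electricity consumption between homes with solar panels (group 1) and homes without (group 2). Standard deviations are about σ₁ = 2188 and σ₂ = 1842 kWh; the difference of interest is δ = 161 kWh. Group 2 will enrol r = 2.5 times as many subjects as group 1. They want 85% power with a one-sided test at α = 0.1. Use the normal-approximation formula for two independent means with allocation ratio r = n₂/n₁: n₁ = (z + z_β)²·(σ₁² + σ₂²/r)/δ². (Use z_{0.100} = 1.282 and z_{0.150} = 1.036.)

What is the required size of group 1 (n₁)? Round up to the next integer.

n₁ = 1274

n₁ = (z_α + z_β)² · (σ₁² + σ₂²/r) / δ²
   = (1.282 + 1.036)² · (2188² + 1842²/2.5) / 161²
   = 5.3731 · (4787344 + 1357185.6) / 25921
   = 5.3731 · 6144529.6 / 25921
   = 1273.69
Round up → n₁ = 1274; n₂ = r·n₁ = 2.5 × 1274 = 3185.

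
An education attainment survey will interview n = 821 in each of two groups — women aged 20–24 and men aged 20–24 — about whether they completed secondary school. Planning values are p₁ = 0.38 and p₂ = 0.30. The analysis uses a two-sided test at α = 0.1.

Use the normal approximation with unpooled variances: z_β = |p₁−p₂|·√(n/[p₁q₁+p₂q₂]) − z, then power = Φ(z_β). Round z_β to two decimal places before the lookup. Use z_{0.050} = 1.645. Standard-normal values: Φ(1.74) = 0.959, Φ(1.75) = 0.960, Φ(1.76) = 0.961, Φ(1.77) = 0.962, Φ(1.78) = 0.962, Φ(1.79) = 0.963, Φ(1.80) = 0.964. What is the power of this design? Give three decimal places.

Power ≈ 0.963

z_β = |p₁−p₂|·√(n/[p₁q₁+p₂q₂]) − z_{α/2}
    = 0.08 · √(821/0.4456) − 1.645
    = 0.08 · 42.9239 − 1.645
    = 3.4339 − 1.645 = 1.7889 → 1.79
Power = Φ(1.79) = 0.963.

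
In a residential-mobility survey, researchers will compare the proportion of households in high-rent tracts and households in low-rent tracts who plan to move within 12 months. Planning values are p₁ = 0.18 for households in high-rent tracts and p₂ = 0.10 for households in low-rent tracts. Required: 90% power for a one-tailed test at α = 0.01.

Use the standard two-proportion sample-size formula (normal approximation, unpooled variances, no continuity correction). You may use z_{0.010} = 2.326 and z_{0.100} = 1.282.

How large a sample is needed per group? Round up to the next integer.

n = (z_α + z_β)² · [p₁(1−p₁) + p₂(1−p₂)] / (p₁ − p₂)²
  = (2.326 + 1.282)² · (0.18·0.82 + 0.10·0.90) / (0.08)²
  = (3.608)² · (0.1476 + 0.0900) / 0.0064
  = 13.0177 · 0.2376 / 0.0064
  = 483.28
Round up → n = 484 per group.

n = 484 per group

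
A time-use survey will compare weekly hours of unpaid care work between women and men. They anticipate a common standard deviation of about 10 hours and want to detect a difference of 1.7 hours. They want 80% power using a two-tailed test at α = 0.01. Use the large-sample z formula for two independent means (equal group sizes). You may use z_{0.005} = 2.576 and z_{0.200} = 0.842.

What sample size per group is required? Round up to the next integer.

n = (z_{α/2} + z_β)² · (σ₁² + σ₂²) / δ²
  = (2.576 + 0.842)² · (2·10² = 200) / 1.7²
  = 11.6827 · 200 / 2.89
  = 808.49
Round up → n = 809 per group.

n = 809 per group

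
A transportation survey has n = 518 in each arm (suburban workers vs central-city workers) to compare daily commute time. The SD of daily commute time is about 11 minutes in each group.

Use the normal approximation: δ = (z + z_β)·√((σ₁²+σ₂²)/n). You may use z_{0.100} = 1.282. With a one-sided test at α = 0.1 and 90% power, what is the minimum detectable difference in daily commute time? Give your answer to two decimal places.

δ = (z_α + z_β) · √((σ₁²+σ₂²)/n)
  = (1.282 + 1.282) · √(242/518)
  = 2.564 · √0.46718
  = 2.564 · 0.6835
  = 1.7525

Minimum detectable difference ≈ 1.75 minutes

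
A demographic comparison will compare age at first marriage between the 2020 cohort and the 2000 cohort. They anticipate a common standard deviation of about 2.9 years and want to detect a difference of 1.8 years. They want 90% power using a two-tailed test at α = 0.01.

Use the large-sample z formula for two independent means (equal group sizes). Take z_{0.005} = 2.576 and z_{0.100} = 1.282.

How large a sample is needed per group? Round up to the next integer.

n = (z_{α/2} + z_β)² · (σ₁² + σ₂²) / δ²
  = (2.576 + 1.282)² · (2·2.9² = 16.82) / 1.8²
  = 14.8842 · 16.82 / 3.24
  = 77.27
Round up → n = 78 per group.

n = 78 per group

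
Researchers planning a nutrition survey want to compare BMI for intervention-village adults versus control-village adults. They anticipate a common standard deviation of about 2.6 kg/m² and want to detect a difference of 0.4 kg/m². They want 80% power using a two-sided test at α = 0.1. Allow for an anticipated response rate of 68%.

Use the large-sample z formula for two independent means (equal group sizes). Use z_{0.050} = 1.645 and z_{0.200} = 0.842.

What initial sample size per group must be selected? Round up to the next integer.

n = (z_{α/2} + z_β)² · (σ₁² + σ₂²) / δ²
  = (1.645 + 0.842)² · (2·2.6² = 13.52) / 0.4²
  = 6.1852 · 13.52 / 0.16
  = 522.65
Adjust for 68% response: 522.65 / 0.68 = 768.60.
Round up → n = 769 per group.

n = 769 per group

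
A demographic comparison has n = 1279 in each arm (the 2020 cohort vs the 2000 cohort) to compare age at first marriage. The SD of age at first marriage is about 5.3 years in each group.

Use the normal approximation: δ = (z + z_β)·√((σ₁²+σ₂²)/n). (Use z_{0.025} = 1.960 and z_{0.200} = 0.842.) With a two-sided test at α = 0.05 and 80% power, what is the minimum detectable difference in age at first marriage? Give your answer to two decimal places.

δ = (z_{α/2} + z_β) · √((σ₁²+σ₂²)/n)
  = (1.960 + 0.842) · √(56.18/1279)
  = 2.802 · √0.04392
  = 2.802 · 0.2096
  = 0.5873

Minimum detectable difference ≈ 0.59 years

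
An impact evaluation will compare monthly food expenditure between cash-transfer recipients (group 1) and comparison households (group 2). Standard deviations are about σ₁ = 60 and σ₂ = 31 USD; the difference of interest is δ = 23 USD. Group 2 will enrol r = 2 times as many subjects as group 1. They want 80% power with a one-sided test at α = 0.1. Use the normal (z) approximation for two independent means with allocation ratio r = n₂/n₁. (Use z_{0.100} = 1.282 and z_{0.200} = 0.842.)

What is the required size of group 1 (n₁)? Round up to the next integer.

n₁ = 35

n₁ = (z_α + z_β)² · (σ₁² + σ₂²/r) / δ²
   = (1.282 + 0.842)² · (60² + 31²/2) / 23²
   = 4.5114 · (3600 + 480.5) / 529
   = 4.5114 · 4080.5 / 529
   = 34.80
Round up → n₁ = 35; n₂ = r·n₁ = 2 × 35 = 70.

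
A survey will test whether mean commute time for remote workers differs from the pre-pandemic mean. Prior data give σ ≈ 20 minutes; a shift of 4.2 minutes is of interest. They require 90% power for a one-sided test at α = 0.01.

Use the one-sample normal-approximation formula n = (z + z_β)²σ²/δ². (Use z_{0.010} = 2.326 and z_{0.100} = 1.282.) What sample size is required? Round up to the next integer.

n = 296

n = (z_α + z_β)² · σ² / δ²
  = (2.326 + 1.282)² · 20² / 4.2²
  = 13.0177 · 400 / 17.64
  = 295.19
Round up → n = 296.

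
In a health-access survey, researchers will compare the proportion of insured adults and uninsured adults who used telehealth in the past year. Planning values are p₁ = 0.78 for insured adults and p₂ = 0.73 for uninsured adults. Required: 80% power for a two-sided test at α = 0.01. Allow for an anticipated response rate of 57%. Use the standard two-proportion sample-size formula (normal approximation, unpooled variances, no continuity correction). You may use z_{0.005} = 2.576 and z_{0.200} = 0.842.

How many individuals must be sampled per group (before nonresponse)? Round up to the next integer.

n = 3023 per group

n = (z_{α/2} + z_β)² · [p₁(1−p₁) + p₂(1−p₂)] / (p₁ − p₂)²
  = (2.576 + 0.842)² · (0.78·0.22 + 0.73·0.27) / (0.05)²
  = (3.418)² · (0.1716 + 0.1971) / 0.0025
  = 11.6827 · 0.3687 / 0.0025
  = 1722.97
Adjust for 57% response: 1722.97 / 0.57 = 3022.75.
Round up → n = 3023 per group.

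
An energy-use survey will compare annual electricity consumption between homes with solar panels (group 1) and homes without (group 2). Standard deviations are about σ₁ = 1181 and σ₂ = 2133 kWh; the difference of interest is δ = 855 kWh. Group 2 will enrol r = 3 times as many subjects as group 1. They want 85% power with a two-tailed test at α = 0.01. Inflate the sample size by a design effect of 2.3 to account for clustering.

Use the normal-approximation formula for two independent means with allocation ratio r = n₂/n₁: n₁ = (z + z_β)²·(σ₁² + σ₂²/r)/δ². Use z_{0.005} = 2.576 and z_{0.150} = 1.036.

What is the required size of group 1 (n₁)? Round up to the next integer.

n₁ = 120

n₁ = (z_{α/2} + z_β)² · (σ₁² + σ₂²/r) / δ²
   = (2.576 + 1.036)² · (1181² + 2133²/3) / 855²
   = 13.0465 · (1394761 + 1516563) / 731025
   = 13.0465 · 2911324 / 731025
   = 51.96
Design effect: 2.3 × 51.96 = 119.50.
Round up → n₁ = 120; n₂ = r·n₁ = 3 × 120 = 360.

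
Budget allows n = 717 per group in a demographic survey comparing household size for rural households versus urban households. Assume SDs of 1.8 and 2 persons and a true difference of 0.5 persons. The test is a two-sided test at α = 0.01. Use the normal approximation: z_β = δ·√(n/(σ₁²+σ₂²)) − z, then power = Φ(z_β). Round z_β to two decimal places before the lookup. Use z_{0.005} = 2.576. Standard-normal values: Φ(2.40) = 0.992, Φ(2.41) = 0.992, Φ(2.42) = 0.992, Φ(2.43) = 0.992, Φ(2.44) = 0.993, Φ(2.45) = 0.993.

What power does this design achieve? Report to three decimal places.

z_β = δ·√(n/(σ₁²+σ₂²)) − z_{α/2}
    = 0.5 · √(717/7.24) − 2.576
    = 0.5 · 9.95154 − 2.576
    = 4.9758 − 2.576 = 2.3998 → 2.40
Power = Φ(2.40) = 0.992.

Power ≈ 0.992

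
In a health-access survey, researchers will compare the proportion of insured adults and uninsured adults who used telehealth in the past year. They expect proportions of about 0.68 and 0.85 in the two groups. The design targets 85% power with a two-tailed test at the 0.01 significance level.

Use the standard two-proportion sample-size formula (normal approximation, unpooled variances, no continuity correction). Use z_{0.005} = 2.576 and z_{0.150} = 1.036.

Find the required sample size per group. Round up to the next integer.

n = 156 per group

n = (z_{α/2} + z_β)² · [p₁(1−p₁) + p₂(1−p₂)] / (p₁ − p₂)²
  = (2.576 + 1.036)² · (0.68·0.32 + 0.85·0.15) / (-0.17)²
  = (3.612)² · (0.2176 + 0.1275) / 0.0289
  = 13.0465 · 0.3451 / 0.0289
  = 155.79
Round up → n = 156 per group.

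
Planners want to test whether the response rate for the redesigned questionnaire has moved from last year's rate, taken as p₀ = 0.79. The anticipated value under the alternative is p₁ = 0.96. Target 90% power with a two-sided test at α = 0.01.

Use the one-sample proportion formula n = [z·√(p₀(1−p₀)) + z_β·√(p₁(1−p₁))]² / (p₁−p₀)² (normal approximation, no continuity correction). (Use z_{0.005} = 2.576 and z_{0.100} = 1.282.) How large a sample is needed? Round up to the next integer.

n = 59

n = [z_{α/2}·√(p₀q₀) + z_β·√(p₁q₁)]² / (p₁ − p₀)²
  = [2.576·√(0.79·0.21) + 1.282·√(0.96·0.04)]² / (0.17)²
  = [2.576·0.4073 + 1.282·0.1960]² / 0.0289
  = [1.3004]² / 0.0289
  = 58.52
Round up → n = 59.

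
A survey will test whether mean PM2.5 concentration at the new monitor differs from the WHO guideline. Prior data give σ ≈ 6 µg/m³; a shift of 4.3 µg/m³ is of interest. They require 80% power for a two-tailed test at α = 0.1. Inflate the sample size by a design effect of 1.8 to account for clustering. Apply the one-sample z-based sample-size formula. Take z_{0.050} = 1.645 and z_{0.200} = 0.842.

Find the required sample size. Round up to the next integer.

n = (z_{α/2} + z_β)² · σ² / δ²
  = (1.645 + 0.842)² · 6² / 4.3²
  = 6.1852 · 36 / 18.49
  = 12.04
Design effect: 1.8 × 12.04 = 21.68.
Round up → n = 22.

n = 22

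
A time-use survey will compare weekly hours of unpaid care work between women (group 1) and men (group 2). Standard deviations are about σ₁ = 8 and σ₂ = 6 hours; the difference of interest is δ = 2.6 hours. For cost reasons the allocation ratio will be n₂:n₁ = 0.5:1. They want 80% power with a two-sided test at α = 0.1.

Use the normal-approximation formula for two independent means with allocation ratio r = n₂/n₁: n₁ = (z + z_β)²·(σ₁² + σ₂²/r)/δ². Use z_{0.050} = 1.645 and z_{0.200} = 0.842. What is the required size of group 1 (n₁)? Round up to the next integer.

n₁ = 125

n₁ = (z_{α/2} + z_β)² · (σ₁² + σ₂²/r) / δ²
   = (1.645 + 0.842)² · (8² + 6²/0.5) / 2.6²
   = 6.1852 · (64 + 72) / 6.76
   = 6.1852 · 136 / 6.76
   = 124.44
Round up → n₁ = 125; n₂ = r·n₁ = 0.5 × 125 = 63.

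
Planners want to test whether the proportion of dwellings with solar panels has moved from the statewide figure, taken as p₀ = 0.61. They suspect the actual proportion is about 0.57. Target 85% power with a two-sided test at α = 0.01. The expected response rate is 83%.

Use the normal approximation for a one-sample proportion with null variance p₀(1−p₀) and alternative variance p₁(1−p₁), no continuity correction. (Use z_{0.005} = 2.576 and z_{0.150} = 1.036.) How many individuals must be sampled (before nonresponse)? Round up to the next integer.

n = 2358

n = [z_{α/2}·√(p₀q₀) + z_β·√(p₁q₁)]² / (p₁ − p₀)²
  = [2.576·√(0.61·0.39) + 1.036·√(0.57·0.43)]² / (-0.04)²
  = [2.576·0.4877 + 1.036·0.4951]² / 0.0016
  = [1.7693]² / 0.0016
  = 1956.61
Adjust for 83% response: 1956.61 / 0.83 = 2357.36.
Round up → n = 2358.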